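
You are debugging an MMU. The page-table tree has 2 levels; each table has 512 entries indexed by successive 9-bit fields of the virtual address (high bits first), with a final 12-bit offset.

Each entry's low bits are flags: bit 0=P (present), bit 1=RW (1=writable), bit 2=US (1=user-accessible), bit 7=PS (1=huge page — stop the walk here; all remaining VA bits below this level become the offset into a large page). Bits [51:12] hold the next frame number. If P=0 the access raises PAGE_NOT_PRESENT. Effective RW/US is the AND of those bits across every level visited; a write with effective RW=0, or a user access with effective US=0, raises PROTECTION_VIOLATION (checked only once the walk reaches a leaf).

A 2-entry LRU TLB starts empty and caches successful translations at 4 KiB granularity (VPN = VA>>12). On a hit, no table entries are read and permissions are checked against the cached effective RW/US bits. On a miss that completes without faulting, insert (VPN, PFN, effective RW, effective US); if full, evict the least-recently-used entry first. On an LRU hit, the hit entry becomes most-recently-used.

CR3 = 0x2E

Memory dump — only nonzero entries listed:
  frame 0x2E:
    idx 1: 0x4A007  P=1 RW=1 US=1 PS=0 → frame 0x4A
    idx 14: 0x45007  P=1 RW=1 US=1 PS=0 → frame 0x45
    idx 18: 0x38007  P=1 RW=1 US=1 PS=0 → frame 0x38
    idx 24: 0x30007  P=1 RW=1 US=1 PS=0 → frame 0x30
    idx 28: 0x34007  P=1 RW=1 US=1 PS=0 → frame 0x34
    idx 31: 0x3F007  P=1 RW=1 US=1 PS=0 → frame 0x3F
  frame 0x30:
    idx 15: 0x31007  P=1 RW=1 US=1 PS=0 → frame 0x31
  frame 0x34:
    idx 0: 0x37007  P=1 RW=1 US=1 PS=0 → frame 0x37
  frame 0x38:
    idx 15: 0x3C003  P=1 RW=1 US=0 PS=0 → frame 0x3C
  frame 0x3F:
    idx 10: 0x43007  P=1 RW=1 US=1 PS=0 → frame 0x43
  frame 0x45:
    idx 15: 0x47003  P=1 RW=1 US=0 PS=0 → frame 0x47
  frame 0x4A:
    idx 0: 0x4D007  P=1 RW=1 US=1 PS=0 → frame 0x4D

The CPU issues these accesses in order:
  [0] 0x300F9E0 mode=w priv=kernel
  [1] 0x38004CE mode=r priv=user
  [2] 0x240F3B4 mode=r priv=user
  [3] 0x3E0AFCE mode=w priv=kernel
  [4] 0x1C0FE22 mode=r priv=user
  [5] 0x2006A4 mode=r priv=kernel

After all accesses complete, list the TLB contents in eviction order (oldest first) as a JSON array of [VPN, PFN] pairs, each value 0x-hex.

Trace:
#0 VA=0x300F9E0 (w,kernel):
  L0: frame=0x2E idx=24 entry=0x30007 [P=1 RW=1 US=1 PS=0]
  L1: frame=0x30 idx=15 entry=0x31007 [P=1 RW=1 US=1 PS=0]
  → PA=0x319E0  (2 entries read)
#1 VA=0x38004CE (r,user):
  L0: frame=0x2E idx=28 entry=0x34007 [P=1 RW=1 US=1 PS=0]
  L1: frame=0x34 idx=0 entry=0x37007 [P=1 RW=1 US=1 PS=0]
  → PA=0x374CE  (2 entries read)
#2 VA=0x240F3B4 (r,user):
  L0: frame=0x2E idx=18 entry=0x38007 [P=1 RW=1 US=1 PS=0]
  L1: frame=0x38 idx=15 entry=0x3C003 [P=1 RW=1 US=0 PS=0]
  ✗ PROTECTION_VIOLATION  [2 reads]
#3 VA=0x3E0AFCE (w,kernel):
  L0: frame=0x2E idx=31 entry=0x3F007 [P=1 RW=1 US=1 PS=0]
  L1: frame=0x3F idx=10 entry=0x43007 [P=1 RW=1 US=1 PS=0]
  → PA=0x43FCE  (2 entries read)
#4 VA=0x1C0FE22 (r,user):
  L0: frame=0x2E idx=14 entry=0x45007 [P=1 RW=1 US=1 PS=0]
  L1: frame=0x45 idx=15 entry=0x47003 [P=1 RW=1 US=0 PS=0]
  ✗ PROTECTION_VIOLATION  [2 reads]
#5 VA=0x2006A4 (r,kernel):
  L0: frame=0x2E idx=1 entry=0x4A007 [P=1 RW=1 US=1 PS=0]
  L1: frame=0x4A idx=0 entry=0x4D007 [P=1 RW=1 US=1 PS=0]
  → PA=0x4D6A4  (2 entries read)

TLB: [["0x3E0A", "0x43"], ["0x200", "0x4D"]]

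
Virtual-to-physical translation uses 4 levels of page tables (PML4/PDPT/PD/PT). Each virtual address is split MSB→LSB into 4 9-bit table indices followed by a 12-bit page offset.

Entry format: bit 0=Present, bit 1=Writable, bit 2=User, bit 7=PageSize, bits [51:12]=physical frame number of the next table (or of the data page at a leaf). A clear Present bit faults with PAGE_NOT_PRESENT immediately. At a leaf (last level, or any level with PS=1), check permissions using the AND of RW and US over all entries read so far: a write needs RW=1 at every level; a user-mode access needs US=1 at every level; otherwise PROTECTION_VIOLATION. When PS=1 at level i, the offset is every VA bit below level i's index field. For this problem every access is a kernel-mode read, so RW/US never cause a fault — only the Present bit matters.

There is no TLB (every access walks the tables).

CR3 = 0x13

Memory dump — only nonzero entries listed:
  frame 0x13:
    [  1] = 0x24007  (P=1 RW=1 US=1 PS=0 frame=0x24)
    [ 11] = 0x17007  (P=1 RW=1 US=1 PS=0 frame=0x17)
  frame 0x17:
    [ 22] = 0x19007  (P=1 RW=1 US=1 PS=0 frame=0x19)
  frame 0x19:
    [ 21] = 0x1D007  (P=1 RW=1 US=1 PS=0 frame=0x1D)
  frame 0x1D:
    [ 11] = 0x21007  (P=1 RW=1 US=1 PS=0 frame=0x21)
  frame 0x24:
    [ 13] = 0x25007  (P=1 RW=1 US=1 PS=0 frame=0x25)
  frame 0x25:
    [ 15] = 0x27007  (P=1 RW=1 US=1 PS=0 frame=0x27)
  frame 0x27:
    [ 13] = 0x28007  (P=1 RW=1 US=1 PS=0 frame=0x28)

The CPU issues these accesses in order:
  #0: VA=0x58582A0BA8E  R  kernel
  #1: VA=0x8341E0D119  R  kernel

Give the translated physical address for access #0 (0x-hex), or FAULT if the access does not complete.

Walk each access:
#0 VA=0x58582A0BA8E (r,kernel):
  [0] read 0x13 idx=11: raw=0x17007 flags P=1 W=1 U=1 S=0
  [1] read 0x17 idx=22: raw=0x19007 flags P=1 W=1 U=1 S=0
  [2] read 0x19 idx=21: raw=0x1D007 flags P=1 W=1 U=1 S=0
  [3] read 0x1D idx=11: raw=0x21007 flags P=1 W=1 U=1 S=0
  → PA=0x21A8E  (4 entries read)
#1 VA=0x8341E0D119 (r,kernel):
  [0] read 0x13 idx=1: raw=0x24007 flags P=1 W=1 U=1 S=0
  [1] read 0x24 idx=13: raw=0x25007 flags P=1 W=1 U=1 S=0
  [2] read 0x25 idx=15: raw=0x27007 flags P=1 W=1 U=1 S=0
  [3] read 0x27 idx=13: raw=0x28007 flags P=1 W=1 U=1 S=0
  → PA=0x28119  (4 entries read)

Access #0 PA: 0x21A8E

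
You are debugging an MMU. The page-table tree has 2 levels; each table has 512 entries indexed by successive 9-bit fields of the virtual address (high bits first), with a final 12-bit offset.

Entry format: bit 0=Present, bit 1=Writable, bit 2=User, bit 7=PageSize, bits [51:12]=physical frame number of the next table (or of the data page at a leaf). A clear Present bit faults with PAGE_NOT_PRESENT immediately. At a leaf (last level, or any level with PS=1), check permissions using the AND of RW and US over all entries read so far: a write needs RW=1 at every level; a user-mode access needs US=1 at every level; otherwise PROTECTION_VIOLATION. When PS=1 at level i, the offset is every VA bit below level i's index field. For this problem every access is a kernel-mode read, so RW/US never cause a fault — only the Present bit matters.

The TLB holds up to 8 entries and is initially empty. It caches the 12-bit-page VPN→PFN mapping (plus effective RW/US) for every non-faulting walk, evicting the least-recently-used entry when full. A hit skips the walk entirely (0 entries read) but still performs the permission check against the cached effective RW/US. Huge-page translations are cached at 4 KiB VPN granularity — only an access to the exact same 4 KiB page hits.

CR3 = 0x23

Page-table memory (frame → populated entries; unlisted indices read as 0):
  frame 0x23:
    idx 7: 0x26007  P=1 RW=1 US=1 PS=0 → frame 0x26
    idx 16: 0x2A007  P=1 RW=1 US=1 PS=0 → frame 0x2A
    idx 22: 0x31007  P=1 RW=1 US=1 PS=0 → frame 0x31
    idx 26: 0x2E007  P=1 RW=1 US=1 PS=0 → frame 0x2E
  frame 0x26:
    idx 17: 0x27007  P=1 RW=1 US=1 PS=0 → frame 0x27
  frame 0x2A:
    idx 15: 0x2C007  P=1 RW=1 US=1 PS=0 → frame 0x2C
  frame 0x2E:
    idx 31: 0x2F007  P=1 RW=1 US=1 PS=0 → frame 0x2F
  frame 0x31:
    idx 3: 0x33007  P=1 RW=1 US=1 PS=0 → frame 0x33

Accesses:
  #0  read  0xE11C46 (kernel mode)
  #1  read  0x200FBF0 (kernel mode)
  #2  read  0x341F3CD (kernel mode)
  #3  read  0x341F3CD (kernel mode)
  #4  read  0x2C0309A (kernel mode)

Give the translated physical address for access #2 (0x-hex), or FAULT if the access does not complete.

Walk each access:
#0 VA=0xE11C46 (r,kernel):
  L0 @0x23[7] → 0x26007  P=1,RW=1,US=1,PS=0
  L1 @0x26[17] → 0x27007  P=1,RW=1,US=1,PS=0
  ⇒ phys 0x27C46  [2 reads]
#1 VA=0x200FBF0 (r,kernel):
  L0 @0x23[16] → 0x2A007  P=1,RW=1,US=1,PS=0
  L1 @0x2A[15] → 0x2C007  P=1,RW=1,US=1,PS=0
  ⇒ phys 0x2CBF0  [2 reads]
#2 VA=0x341F3CD (r,kernel):
  L0 @0x23[26] → 0x2E007  P=1,RW=1,US=1,PS=0
  L1 @0x2E[31] → 0x2F007  P=1,RW=1,US=1,PS=0
  ⇒ phys 0x2F3CD  [2 reads]
#3 VA=0x341F3CD (r,kernel):
  TLB hit vpn=0x341F → PA=0x2F3CD
#4 VA=0x2C0309A (r,kernel):
  L0 @0x23[22] → 0x31007  P=1,RW=1,US=1,PS=0
  L1 @0x31[3] → 0x33007  P=1,RW=1,US=1,PS=0
  ⇒ phys 0x3309A  [2 reads]

Access #2 PA: 0x2F3CD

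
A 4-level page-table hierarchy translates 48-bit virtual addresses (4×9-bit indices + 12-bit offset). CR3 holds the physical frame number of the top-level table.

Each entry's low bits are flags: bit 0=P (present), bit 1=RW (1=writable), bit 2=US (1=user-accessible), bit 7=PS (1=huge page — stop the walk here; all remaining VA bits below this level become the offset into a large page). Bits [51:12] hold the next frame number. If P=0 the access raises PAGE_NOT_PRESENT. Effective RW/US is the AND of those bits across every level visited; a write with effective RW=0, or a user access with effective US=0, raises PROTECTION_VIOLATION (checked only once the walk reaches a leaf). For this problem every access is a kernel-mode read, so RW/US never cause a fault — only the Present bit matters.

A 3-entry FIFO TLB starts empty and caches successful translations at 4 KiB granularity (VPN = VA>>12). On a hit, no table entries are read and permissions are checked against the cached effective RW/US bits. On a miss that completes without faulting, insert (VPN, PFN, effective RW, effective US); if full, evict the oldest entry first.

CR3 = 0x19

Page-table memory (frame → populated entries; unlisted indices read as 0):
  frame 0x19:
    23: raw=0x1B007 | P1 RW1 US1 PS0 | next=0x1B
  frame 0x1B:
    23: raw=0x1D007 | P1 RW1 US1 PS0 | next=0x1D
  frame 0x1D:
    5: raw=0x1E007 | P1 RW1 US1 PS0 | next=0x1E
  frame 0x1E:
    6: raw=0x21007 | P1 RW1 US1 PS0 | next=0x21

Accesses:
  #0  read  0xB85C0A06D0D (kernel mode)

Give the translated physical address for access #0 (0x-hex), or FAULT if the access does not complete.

Per-access translation:
#0 VA=0xB85C0A06D0D (r,kernel):
  L0: frame=0x19 idx=23 entry=0x1B007 [P=1 RW=1 US=1 PS=0]
  L1: frame=0x1B idx=23 entry=0x1D007 [P=1 RW=1 US=1 PS=0]
  L2: frame=0x1D idx=5 entry=0x1E007 [P=1 RW=1 US=1 PS=0]
  L3: frame=0x1E idx=6 entry=0x21007 [P=1 RW=1 US=1 PS=0]
  ✓ 0x21D0D  — 4 lookups

Access #0 PA: 0x21D0D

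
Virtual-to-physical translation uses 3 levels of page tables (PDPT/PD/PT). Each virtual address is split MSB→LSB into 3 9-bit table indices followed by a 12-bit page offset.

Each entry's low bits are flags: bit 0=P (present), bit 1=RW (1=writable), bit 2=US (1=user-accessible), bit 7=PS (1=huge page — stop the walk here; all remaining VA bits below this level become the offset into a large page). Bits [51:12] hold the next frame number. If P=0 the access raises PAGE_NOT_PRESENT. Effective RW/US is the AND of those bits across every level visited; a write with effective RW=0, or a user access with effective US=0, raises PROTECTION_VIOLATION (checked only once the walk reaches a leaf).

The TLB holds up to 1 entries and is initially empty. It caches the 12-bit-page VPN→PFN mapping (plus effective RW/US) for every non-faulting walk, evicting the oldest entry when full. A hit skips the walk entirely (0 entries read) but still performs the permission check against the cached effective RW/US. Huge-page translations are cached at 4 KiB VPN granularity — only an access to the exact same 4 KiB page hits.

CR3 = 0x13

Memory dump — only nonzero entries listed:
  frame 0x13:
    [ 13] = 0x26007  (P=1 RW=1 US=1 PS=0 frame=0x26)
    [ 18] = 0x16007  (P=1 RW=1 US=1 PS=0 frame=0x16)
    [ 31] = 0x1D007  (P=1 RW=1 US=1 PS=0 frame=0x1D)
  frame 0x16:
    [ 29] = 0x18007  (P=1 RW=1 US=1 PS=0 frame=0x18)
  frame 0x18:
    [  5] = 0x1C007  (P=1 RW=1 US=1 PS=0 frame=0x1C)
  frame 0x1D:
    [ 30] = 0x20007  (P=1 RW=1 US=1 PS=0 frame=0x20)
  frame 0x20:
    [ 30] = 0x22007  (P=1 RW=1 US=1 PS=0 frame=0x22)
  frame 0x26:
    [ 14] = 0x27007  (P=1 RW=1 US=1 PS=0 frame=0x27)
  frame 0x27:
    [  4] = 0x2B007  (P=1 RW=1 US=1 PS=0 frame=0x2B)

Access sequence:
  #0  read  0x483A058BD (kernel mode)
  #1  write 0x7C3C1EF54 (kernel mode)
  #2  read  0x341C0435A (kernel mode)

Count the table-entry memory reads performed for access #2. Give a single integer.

Per-access translation:
#0 VA=0x483A058BD (r,kernel):
  L0 @0x13[18] → 0x16007  P=1,RW=1,US=1,PS=0
  L1 @0x16[29] → 0x18007  P=1,RW=1,US=1,PS=0
  L2 @0x18[5] → 0x1C007  P=1,RW=1,US=1,PS=0
  ✓ 0x1C8BD  — 3 lookups
#1 VA=0x7C3C1EF54 (w,kernel):
  L0 @0x13[31] → 0x1D007  P=1,RW=1,US=1,PS=0
  L1 @0x1D[30] → 0x20007  P=1,RW=1,US=1,PS=0
  L2 @0x20[30] → 0x22007  P=1,RW=1,US=1,PS=0
  ✓ 0x22F54  — 3 lookups
#2 VA=0x341C0435A (r,kernel):
  L0 @0x13[13] → 0x26007  P=1,RW=1,US=1,PS=0
  L1 @0x26[14] → 0x27007  P=1,RW=1,US=1,PS=0
  L2 @0x27[4] → 0x2B007  P=1,RW=1,US=1,PS=0
  ✓ 0x2B35A  — 3 lookups

Entries read for #2: 3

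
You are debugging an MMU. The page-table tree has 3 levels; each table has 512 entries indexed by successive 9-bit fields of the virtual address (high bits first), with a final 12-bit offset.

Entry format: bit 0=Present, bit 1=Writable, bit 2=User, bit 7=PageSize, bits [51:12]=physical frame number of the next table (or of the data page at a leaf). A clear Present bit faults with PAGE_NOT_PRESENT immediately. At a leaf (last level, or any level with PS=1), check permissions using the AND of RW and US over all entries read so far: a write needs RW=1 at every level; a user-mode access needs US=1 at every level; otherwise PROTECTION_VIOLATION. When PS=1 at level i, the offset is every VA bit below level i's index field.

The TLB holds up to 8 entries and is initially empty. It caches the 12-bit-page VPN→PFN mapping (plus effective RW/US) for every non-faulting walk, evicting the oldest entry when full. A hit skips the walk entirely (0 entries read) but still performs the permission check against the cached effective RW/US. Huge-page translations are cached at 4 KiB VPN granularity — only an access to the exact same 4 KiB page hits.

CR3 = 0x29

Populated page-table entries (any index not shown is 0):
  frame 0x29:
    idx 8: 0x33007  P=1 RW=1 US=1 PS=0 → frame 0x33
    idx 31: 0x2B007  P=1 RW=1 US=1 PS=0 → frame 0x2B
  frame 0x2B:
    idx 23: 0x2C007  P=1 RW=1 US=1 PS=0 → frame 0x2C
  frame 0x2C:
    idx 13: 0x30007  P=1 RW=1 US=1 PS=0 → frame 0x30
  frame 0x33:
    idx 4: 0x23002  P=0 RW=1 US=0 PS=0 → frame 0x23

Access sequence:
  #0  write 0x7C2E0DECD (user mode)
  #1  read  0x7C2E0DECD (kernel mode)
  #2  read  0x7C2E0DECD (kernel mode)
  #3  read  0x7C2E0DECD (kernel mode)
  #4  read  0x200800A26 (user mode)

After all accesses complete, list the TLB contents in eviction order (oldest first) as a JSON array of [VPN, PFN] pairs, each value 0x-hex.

Walk each access:
#0 VA=0x7C2E0DECD (w,user):
  L0 @0x29[31] → 0x2B007  P=1,RW=1,US=1,PS=0
  L1 @0x2B[23] → 0x2C007  P=1,RW=1,US=1,PS=0
  L2 @0x2C[13] → 0x30007  P=1,RW=1,US=1,PS=0
  ✓ 0x30ECD  — 3 lookups
#1 VA=0x7C2E0DECD (r,kernel):
  TLB hit vpn=0x7C2E0D → PA=0x30ECD
#2 VA=0x7C2E0DECD (r,kernel):
  TLB hit vpn=0x7C2E0D → PA=0x30ECD
#3 VA=0x7C2E0DECD (r,kernel):
  TLB hit vpn=0x7C2E0D → PA=0x30ECD
#4 VA=0x200800A26 (r,user):
  L0 @0x29[8] → 0x33007  P=1,RW=1,US=1,PS=0
  L1 @0x33[4] → 0x23002  P=0,RW=1,US=0,PS=0
  ✗ PAGE_NOT_PRESENT  [2 reads]

TLB: [["0x7C2E0D", "0x30"]]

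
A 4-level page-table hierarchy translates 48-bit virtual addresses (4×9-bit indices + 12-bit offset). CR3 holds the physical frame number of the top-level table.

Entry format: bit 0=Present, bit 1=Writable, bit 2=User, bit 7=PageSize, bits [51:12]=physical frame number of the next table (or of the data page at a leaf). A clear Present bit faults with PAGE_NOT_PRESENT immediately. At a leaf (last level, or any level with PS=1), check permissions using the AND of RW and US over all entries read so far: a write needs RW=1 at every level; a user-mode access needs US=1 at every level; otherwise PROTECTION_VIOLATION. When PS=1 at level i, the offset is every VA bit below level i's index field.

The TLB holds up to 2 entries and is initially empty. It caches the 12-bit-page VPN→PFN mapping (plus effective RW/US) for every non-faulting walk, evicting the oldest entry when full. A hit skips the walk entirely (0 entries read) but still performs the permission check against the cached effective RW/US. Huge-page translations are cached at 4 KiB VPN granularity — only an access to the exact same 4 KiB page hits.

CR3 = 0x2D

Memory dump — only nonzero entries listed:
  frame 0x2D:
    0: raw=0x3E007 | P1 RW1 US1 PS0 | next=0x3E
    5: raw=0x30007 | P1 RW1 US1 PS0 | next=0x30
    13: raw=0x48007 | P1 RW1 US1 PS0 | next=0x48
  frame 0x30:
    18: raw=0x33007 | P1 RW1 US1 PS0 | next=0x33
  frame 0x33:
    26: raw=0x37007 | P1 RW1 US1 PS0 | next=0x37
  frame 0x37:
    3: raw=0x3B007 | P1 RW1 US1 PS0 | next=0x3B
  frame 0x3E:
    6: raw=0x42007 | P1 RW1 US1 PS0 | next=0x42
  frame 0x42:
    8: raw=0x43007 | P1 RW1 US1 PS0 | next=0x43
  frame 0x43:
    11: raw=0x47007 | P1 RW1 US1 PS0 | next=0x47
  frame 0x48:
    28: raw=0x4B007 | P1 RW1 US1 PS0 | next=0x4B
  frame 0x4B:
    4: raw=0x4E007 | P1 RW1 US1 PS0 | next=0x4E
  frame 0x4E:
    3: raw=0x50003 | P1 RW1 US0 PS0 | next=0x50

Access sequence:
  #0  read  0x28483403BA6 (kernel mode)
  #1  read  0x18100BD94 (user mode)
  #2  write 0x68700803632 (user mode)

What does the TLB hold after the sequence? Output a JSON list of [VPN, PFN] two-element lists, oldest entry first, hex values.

Trace:
#0 VA=0x28483403BA6 (r,kernel):
  [0] read 0x2D idx=5: raw=0x30007 flags P=1 W=1 U=1 S=0
  [1] read 0x30 idx=18: raw=0x33007 flags P=1 W=1 U=1 S=0
  [2] read 0x33 idx=26: raw=0x37007 flags P=1 W=1 U=1 S=0
  [3] read 0x37 idx=3: raw=0x3B007 flags P=1 W=1 U=1 S=0
  ⇒ phys 0x3BBA6  [4 reads]
#1 VA=0x18100BD94 (r,user):
  [0] read 0x2D idx=0: raw=0x3E007 flags P=1 W=1 U=1 S=0
  [1] read 0x3E idx=6: raw=0x42007 flags P=1 W=1 U=1 S=0
  [2] read 0x42 idx=8: raw=0x43007 flags P=1 W=1 U=1 S=0
  [3] read 0x43 idx=11: raw=0x47007 flags P=1 W=1 U=1 S=0
  ⇒ phys 0x47D94  [4 reads]
#2 VA=0x68700803632 (w,user):
  [0] read 0x2D idx=13: raw=0x48007 flags P=1 W=1 U=1 S=0
  [1] read 0x48 idx=28: raw=0x4B007 flags P=1 W=1 U=1 S=0
  [2] read 0x4B idx=4: raw=0x4E007 flags P=1 W=1 U=1 S=0
  [3] read 0x4E idx=3: raw=0x50003 flags P=1 W=1 U=0 S=0
  ⇒ fault: PROTECTION_VIOLATION  — 4 lookups

TLB: [["0x28483403", "0x3B"], ["0x18100B", "0x47"]]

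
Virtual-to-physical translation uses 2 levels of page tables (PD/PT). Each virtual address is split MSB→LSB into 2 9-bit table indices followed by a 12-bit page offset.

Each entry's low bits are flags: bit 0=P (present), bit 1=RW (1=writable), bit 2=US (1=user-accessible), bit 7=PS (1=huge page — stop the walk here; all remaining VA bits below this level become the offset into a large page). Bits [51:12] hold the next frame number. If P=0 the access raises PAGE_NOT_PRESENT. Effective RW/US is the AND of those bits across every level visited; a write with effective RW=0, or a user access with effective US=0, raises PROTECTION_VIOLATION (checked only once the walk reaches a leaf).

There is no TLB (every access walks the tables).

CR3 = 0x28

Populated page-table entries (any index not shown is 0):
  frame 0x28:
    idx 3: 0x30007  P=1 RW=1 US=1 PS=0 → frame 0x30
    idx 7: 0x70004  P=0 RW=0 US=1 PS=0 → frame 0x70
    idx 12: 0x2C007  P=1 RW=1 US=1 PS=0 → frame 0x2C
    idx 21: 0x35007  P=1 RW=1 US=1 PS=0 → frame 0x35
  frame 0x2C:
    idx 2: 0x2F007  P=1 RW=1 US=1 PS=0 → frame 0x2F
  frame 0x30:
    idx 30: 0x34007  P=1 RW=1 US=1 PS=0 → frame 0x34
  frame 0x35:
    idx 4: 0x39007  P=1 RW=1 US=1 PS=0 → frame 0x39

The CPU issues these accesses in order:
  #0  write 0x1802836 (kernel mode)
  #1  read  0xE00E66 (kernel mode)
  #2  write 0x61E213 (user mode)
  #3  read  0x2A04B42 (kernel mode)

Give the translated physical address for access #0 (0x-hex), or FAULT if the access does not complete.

Walk each access:
#0 VA=0x1802836 (w,kernel):
  L0: frame=0x28 idx=12 entry=0x2C007 [P=1 RW=1 US=1 PS=0]
  L1: frame=0x2C idx=2 entry=0x2F007 [P=1 RW=1 US=1 PS=0]
  ⇒ phys 0x2F836  [2 reads]
#1 VA=0xE00E66 (r,kernel):
  L0: frame=0x28 idx=7 entry=0x70004 [P=0 RW=0 US=1 PS=0]
  ✗ PAGE_NOT_PRESENT  [1 reads]
#2 VA=0x61E213 (w,user):
  L0: frame=0x28 idx=3 entry=0x30007 [P=1 RW=1 US=1 PS=0]
  L1: frame=0x30 idx=30 entry=0x34007 [P=1 RW=1 US=1 PS=0]
  ⇒ phys 0x34213  [2 reads]
#3 VA=0x2A04B42 (r,kernel):
  L0: frame=0x28 idx=21 entry=0x35007 [P=1 RW=1 US=1 PS=0]
  L1: frame=0x35 idx=4 entry=0x39007 [P=1 RW=1 US=1 PS=0]
  ⇒ phys 0x39B42  [2 reads]

Access #0 PA: 0x2F836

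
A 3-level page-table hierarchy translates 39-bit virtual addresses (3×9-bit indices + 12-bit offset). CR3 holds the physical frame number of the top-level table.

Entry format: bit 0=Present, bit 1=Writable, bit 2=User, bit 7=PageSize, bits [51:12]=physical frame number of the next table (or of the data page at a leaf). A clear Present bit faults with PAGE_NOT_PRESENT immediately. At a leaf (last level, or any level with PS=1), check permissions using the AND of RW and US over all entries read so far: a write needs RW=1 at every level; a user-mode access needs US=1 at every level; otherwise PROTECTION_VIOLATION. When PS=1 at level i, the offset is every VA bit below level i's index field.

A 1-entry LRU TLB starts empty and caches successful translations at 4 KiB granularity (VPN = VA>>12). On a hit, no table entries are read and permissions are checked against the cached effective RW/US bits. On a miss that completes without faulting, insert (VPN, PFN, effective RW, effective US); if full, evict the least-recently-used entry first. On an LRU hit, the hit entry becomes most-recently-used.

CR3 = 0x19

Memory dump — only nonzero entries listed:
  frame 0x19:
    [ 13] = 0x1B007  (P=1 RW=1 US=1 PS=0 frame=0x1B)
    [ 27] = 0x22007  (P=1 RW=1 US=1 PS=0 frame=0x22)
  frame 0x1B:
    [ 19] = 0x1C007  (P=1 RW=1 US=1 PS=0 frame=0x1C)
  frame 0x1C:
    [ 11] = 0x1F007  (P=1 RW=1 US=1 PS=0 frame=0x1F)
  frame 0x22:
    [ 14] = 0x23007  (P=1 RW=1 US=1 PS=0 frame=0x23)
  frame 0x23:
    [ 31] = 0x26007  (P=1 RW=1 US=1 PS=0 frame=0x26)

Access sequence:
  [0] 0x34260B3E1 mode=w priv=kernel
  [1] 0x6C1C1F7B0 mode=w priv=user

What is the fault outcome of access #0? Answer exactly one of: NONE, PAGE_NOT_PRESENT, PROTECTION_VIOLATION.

Per-access translation:
#0 VA=0x34260B3E1 (w,kernel):
  L0 @0x19[13] → 0x1B007  P=1,RW=1,US=1,PS=0
  L1 @0x1B[19] → 0x1C007  P=1,RW=1,US=1,PS=0
  L2 @0x1C[11] → 0x1F007  P=1,RW=1,US=1,PS=0
  ✓ 0x1F3E1  — 3 lookups
#1 VA=0x6C1C1F7B0 (w,user):
  L0 @0x19[27] → 0x22007  P=1,RW=1,US=1,PS=0
  L1 @0x22[14] → 0x23007  P=1,RW=1,US=1,PS=0
  L2 @0x23[31] → 0x26007  P=1,RW=1,US=1,PS=0
  ✓ 0x267B0  — 3 lookups

Access #0 fault: NONE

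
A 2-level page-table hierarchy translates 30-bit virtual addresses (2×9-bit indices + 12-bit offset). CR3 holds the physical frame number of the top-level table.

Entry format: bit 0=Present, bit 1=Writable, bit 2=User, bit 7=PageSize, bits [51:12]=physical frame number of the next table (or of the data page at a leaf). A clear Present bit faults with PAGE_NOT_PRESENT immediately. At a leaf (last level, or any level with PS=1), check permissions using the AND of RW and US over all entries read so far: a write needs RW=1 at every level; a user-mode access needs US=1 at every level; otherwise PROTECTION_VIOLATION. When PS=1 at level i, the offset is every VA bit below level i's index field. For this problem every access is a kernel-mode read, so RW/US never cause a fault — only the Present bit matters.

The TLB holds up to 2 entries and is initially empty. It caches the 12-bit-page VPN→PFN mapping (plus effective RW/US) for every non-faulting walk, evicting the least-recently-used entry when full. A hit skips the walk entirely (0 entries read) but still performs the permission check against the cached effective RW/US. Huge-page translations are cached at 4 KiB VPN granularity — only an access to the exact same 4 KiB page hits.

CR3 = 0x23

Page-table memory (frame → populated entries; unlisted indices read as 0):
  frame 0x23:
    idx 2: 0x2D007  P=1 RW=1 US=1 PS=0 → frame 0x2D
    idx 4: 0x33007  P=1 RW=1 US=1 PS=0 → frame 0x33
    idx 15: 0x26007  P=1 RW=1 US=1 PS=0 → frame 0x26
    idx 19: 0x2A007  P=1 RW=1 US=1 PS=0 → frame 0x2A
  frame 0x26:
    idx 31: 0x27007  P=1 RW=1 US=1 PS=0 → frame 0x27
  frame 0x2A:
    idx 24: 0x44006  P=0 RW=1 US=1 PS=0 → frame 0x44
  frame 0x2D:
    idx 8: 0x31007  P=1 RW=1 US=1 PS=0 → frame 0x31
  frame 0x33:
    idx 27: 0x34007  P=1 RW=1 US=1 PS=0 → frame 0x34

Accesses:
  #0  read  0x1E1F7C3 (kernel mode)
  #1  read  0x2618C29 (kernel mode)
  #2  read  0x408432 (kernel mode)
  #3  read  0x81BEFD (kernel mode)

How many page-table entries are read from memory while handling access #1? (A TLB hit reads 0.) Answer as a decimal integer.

Walk each access:
#0 VA=0x1E1F7C3 (r,kernel):
  lvl0: tbl 0x23, slot 15 ⇒ 0x26007 (P1/RW1/US1/PS0)
  lvl1: tbl 0x26, slot 31 ⇒ 0x27007 (P1/RW1/US1/PS0)
  ⇒ phys 0x277C3  [2 reads]
#1 VA=0x2618C29 (r,kernel):
  lvl0: tbl 0x23, slot 19 ⇒ 0x2A007 (P1/RW1/US1/PS0)
  lvl1: tbl 0x2A, slot 24 ⇒ 0x44006 (P0/RW1/US1/PS0)
  ✗ PAGE_NOT_PRESENT  [2 reads]
#2 VA=0x408432 (r,kernel):
  lvl0: tbl 0x23, slot 2 ⇒ 0x2D007 (P1/RW1/US1/PS0)
  lvl1: tbl 0x2D, slot 8 ⇒ 0x31007 (P1/RW1/US1/PS0)
  ⇒ phys 0x31432  [2 reads]
#3 VA=0x81BEFD (r,kernel):
  lvl0: tbl 0x23, slot 4 ⇒ 0x33007 (P1/RW1/US1/PS0)
  lvl1: tbl 0x33, slot 27 ⇒ 0x34007 (P1/RW1/US1/PS0)
  ⇒ phys 0x34EFD  [2 reads]

Entries read for #1: 2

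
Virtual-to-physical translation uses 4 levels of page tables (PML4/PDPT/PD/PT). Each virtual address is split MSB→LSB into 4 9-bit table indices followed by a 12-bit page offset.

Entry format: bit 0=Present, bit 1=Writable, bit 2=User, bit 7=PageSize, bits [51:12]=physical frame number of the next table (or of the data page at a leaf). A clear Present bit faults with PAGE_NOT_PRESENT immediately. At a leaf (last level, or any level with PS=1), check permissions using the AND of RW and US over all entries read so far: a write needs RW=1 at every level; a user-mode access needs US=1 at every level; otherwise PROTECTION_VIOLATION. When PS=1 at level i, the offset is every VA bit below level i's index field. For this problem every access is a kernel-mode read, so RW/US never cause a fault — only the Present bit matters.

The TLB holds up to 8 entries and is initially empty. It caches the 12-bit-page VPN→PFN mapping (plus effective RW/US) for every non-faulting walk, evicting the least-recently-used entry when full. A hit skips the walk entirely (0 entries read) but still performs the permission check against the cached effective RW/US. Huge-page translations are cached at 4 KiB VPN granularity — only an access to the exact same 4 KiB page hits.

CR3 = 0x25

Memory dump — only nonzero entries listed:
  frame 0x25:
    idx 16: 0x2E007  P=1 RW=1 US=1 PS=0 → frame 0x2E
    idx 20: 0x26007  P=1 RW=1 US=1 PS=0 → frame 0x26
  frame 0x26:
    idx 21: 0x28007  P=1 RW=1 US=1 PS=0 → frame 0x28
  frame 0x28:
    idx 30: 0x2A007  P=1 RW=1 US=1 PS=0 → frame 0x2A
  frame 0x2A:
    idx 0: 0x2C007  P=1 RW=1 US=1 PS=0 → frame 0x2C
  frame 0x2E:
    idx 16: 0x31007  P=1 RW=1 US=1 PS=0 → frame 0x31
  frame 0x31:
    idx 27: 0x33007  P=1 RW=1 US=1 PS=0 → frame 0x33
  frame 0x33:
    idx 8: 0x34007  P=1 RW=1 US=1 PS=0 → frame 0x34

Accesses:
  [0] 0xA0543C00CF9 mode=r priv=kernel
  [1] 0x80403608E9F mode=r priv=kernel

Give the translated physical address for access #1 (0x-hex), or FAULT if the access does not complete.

Per-access translation:
#0 VA=0xA0543C00CF9 (r,kernel):
  lvl0: tbl 0x25, slot 20 ⇒ 0x26007 (P1/RW1/US1/PS0)
  lvl1: tbl 0x26, slot 21 ⇒ 0x28007 (P1/RW1/US1/PS0)
  lvl2: tbl 0x28, slot 30 ⇒ 0x2A007 (P1/RW1/US1/PS0)
  lvl3: tbl 0x2A, slot 0 ⇒ 0x2C007 (P1/RW1/US1/PS0)
  ⇒ phys 0x2CCF9  [4 reads]
#1 VA=0x80403608E9F (r,kernel):
  lvl0: tbl 0x25, slot 16 ⇒ 0x2E007 (P1/RW1/US1/PS0)
  lvl1: tbl 0x2E, slot 16 ⇒ 0x31007 (P1/RW1/US1/PS0)
  lvl2: tbl 0x31, slot 27 ⇒ 0x33007 (P1/RW1/US1/PS0)
  lvl3: tbl 0x33, slot 8 ⇒ 0x34007 (P1/RW1/US1/PS0)
  ⇒ phys 0x34E9F  [4 reads]

Access #1 PA: 0x34E9F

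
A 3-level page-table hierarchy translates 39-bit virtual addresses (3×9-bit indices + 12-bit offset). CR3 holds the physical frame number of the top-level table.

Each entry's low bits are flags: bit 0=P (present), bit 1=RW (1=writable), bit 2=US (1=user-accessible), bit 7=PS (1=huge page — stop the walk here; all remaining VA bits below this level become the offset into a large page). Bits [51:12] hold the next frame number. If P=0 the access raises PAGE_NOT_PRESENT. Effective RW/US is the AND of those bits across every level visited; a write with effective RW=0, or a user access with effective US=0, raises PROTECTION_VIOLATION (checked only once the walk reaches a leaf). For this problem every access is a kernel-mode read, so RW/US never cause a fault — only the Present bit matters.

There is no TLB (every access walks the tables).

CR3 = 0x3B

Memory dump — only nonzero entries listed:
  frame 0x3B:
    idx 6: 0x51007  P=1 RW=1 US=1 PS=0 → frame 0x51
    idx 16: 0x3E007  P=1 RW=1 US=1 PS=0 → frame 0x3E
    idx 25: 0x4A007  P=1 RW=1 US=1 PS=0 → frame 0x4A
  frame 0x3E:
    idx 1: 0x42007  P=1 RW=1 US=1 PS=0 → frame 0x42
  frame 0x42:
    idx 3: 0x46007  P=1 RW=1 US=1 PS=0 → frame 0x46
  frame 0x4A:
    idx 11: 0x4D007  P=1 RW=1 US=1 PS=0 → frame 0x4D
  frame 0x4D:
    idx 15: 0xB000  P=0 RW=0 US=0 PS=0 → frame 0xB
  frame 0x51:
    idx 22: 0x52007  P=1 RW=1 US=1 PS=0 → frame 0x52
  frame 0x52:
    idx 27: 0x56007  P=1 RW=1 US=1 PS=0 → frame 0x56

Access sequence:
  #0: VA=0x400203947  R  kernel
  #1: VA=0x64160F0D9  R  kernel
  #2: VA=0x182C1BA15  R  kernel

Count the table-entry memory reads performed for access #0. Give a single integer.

Trace:
#0 VA=0x400203947 (r,kernel):
  lvl0: tbl 0x3B, slot 16 ⇒ 0x3E007 (P1/RW1/US1/PS0)
  lvl1: tbl 0x3E, slot 1 ⇒ 0x42007 (P1/RW1/US1/PS0)
  lvl2: tbl 0x42, slot 3 ⇒ 0x46007 (P1/RW1/US1/PS0)
  → PA=0x46947  (3 entries read)
#1 VA=0x64160F0D9 (r,kernel):
  lvl0: tbl 0x3B, slot 25 ⇒ 0x4A007 (P1/RW1/US1/PS0)
  lvl1: tbl 0x4A, slot 11 ⇒ 0x4D007 (P1/RW1/US1/PS0)
  lvl2: tbl 0x4D, slot 15 ⇒ 0xB000 (P0/RW0/US0/PS0)
  ⇒ fault: PAGE_NOT_PRESENT  — 3 lookups
#2 VA=0x182C1BA15 (r,kernel):
  lvl0: tbl 0x3B, slot 6 ⇒ 0x51007 (P1/RW1/US1/PS0)
  lvl1: tbl 0x51, slot 22 ⇒ 0x52007 (P1/RW1/US1/PS0)
  lvl2: tbl 0x52, slot 27 ⇒ 0x56007 (P1/RW1/US1/PS0)
  → PA=0x56A15  (3 entries read)

Entries read for #0: 3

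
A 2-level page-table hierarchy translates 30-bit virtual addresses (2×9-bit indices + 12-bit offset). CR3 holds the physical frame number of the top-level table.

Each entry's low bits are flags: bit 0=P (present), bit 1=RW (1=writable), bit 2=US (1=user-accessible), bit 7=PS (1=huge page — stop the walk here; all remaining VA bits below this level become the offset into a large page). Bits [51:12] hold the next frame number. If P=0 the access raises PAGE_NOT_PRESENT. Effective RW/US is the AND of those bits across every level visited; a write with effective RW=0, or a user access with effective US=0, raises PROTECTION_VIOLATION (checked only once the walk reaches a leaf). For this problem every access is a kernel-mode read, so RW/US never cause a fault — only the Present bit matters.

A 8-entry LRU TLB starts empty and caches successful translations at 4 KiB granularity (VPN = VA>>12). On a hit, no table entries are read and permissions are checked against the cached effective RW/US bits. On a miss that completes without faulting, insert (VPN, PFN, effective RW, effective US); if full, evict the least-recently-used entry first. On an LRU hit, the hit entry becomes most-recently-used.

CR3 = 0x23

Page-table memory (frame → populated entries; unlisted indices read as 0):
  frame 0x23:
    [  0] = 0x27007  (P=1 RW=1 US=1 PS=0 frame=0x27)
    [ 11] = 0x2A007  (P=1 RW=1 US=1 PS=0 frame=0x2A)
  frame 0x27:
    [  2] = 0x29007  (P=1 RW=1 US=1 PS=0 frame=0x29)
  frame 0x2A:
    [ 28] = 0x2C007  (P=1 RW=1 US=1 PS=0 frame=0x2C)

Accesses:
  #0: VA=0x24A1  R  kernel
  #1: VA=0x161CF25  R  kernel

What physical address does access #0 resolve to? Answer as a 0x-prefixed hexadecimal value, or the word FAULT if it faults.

Trace:
#0 VA=0x24A1 (r,kernel):
  lvl0: tbl 0x23, slot 0 ⇒ 0x27007 (P1/RW1/US1/PS0)
  lvl1: tbl 0x27, slot 2 ⇒ 0x29007 (P1/RW1/US1/PS0)
  → PA=0x294A1  (2 entries read)
#1 VA=0x161CF25 (r,kernel):
  lvl0: tbl 0x23, slot 11 ⇒ 0x2A007 (P1/RW1/US1/PS0)
  lvl1: tbl 0x2A, slot 28 ⇒ 0x2C007 (P1/RW1/US1/PS0)
  → PA=0x2CF25  (2 entries read)

Access #0 PA: 0x294A1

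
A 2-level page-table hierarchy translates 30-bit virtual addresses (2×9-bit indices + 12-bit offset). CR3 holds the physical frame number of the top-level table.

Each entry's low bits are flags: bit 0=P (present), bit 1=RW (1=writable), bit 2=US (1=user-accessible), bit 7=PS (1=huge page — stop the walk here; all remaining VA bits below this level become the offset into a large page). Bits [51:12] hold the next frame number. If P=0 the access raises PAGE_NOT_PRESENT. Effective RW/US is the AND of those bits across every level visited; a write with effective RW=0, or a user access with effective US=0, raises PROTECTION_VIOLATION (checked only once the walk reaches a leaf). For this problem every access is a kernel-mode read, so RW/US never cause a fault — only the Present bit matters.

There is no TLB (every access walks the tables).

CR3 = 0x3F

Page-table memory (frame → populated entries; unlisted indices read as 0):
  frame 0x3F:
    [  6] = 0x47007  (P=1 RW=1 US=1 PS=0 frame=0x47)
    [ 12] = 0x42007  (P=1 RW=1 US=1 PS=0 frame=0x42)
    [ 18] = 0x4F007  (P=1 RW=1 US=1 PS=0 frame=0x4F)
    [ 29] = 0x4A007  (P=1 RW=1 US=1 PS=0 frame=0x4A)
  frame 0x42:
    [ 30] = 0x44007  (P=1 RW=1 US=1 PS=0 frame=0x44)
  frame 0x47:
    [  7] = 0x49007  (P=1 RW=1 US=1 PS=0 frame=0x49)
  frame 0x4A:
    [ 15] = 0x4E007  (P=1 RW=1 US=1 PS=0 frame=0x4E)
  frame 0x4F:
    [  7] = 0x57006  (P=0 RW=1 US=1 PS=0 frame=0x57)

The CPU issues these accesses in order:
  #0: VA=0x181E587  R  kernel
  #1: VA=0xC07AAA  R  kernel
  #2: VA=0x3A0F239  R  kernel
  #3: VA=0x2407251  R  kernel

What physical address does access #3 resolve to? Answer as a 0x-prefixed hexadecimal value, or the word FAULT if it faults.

Walk each access:
#0 VA=0x181E587 (r,kernel):
  L0 @0x3F[12] → 0x42007  P=1,RW=1,US=1,PS=0
  L1 @0x42[30] → 0x44007  P=1,RW=1,US=1,PS=0
  ✓ 0x44587  — 2 lookups
#1 VA=0xC07AAA (r,kernel):
  L0 @0x3F[6] → 0x47007  P=1,RW=1,US=1,PS=0
  L1 @0x47[7] → 0x49007  P=1,RW=1,US=1,PS=0
  ✓ 0x49AAA  — 2 lookups
#2 VA=0x3A0F239 (r,kernel):
  L0 @0x3F[29] → 0x4A007  P=1,RW=1,US=1,PS=0
  L1 @0x4A[15] → 0x4E007  P=1,RW=1,US=1,PS=0
  ✓ 0x4E239  — 2 lookups
#3 VA=0x2407251 (r,kernel):
  L0 @0x3F[18] → 0x4F007  P=1,RW=1,US=1,PS=0
  L1 @0x4F[7] → 0x57006  P=0,RW=1,US=1,PS=0
  ✗ PAGE_NOT_PRESENT  [2 reads]

Access #3 PA: FAULT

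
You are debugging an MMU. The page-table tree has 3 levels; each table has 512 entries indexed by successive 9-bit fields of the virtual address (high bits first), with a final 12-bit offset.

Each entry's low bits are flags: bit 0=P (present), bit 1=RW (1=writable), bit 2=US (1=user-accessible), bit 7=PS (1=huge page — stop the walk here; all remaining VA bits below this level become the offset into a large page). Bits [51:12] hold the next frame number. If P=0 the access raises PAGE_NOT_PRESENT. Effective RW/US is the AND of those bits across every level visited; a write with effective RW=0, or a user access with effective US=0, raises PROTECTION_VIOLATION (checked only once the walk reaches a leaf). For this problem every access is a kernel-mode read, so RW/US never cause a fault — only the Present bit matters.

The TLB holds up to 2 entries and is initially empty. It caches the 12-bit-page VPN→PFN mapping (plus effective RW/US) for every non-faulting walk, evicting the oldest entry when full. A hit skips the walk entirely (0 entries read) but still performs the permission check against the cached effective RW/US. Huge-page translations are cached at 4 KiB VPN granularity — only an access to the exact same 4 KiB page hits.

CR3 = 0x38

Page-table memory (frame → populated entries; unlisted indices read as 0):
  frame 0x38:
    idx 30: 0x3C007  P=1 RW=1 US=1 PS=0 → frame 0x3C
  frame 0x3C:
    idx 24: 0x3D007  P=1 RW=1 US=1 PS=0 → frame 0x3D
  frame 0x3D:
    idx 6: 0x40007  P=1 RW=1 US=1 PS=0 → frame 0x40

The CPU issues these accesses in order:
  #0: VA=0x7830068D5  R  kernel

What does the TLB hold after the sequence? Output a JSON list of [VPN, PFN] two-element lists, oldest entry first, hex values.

Walk each access:
#0 VA=0x7830068D5 (r,kernel):
  L0: frame=0x38 idx=30 entry=0x3C007 [P=1 RW=1 US=1 PS=0]
  L1: frame=0x3C idx=24 entry=0x3D007 [P=1 RW=1 US=1 PS=0]
  L2: frame=0x3D idx=6 entry=0x40007 [P=1 RW=1 US=1 PS=0]
  ✓ 0x408D5  — 3 lookups

TLB: [["0x783006", "0x40"]]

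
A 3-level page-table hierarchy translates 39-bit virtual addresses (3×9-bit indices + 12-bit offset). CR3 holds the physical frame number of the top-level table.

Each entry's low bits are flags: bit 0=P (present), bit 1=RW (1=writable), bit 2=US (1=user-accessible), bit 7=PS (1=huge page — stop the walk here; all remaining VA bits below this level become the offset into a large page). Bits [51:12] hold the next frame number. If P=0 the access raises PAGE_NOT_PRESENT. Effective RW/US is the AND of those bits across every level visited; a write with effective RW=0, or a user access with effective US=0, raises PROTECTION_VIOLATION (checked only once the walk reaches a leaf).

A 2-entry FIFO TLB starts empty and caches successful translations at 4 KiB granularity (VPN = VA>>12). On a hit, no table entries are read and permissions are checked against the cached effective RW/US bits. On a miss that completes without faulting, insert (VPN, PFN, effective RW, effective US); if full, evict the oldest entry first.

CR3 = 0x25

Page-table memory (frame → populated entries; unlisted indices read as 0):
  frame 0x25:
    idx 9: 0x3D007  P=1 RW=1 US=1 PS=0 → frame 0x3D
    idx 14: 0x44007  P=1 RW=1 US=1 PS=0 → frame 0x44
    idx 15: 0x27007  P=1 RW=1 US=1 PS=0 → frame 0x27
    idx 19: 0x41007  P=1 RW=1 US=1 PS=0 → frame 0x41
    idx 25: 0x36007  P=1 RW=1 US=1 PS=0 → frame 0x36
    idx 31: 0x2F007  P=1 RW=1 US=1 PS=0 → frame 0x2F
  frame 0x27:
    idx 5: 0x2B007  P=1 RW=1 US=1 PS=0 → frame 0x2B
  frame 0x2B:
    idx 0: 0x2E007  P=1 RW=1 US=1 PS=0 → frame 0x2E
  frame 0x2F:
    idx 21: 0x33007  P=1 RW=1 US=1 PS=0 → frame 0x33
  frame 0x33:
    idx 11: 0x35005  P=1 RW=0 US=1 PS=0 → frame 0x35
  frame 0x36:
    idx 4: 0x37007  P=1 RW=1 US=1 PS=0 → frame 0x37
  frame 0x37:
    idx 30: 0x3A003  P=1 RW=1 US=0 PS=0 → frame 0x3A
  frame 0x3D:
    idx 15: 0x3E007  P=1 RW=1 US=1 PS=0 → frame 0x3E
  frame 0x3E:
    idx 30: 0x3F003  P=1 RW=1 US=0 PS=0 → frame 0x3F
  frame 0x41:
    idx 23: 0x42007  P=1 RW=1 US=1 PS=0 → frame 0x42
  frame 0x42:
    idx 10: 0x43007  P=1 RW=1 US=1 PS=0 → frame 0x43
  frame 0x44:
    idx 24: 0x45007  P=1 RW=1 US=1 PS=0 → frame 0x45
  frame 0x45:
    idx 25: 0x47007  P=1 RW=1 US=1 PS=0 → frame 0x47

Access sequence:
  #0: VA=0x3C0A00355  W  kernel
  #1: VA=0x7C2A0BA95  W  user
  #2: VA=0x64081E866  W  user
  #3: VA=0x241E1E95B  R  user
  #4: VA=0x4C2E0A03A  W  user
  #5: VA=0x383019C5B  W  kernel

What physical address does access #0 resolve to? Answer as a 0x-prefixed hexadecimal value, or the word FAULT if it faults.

Trace:
#0 VA=0x3C0A00355 (w,kernel):
  L0 @0x25[15] → 0x27007  P=1,RW=1,US=1,PS=0
  L1 @0x27[5] → 0x2B007  P=1,RW=1,US=1,PS=0
  L2 @0x2B[0] → 0x2E007  P=1,RW=1,US=1,PS=0
  ⇒ phys 0x2E355  [3 reads]
#1 VA=0x7C2A0BA95 (w,user):
  L0 @0x25[31] → 0x2F007  P=1,RW=1,US=1,PS=0
  L1 @0x2F[21] → 0x33007  P=1,RW=1,US=1,PS=0
  L2 @0x33[11] → 0x35005  P=1,RW=0,US=1,PS=0
  → PROTECTION_VIOLATION  (3 entries read)
#2 VA=0x64081E866 (w,user):
  L0 @0x25[25] → 0x36007  P=1,RW=1,US=1,PS=0
  L1 @0x36[4] → 0x37007  P=1,RW=1,US=1,PS=0
  L2 @0x37[30] → 0x3A003  P=1,RW=1,US=0,PS=0
  → PROTECTION_VIOLATION  (3 entries read)
#3 VA=0x241E1E95B (r,user):
  L0 @0x25[9] → 0x3D007  P=1,RW=1,US=1,PS=0
  L1 @0x3D[15] → 0x3E007  P=1,RW=1,US=1,PS=0
  L2 @0x3E[30] → 0x3F003  P=1,RW=1,US=0,PS=0
  → PROTECTION_VIOLATION  (3 entries read)
#4 VA=0x4C2E0A03A (w,user):
  L0 @0x25[19] → 0x41007  P=1,RW=1,US=1,PS=0
  L1 @0x41[23] → 0x42007  P=1,RW=1,US=1,PS=0
  L2 @0x42[10] → 0x43007  P=1,RW=1,US=1,PS=0
  ⇒ phys 0x4303A  [3 reads]
#5 VA=0x383019C5B (w,kernel):
  L0 @0x25[14] → 0x44007  P=1,RW=1,US=1,PS=0
  L1 @0x44[24] → 0x45007  P=1,RW=1,US=1,PS=0
  L2 @0x45[25] → 0x47007  P=1,RW=1,US=1,PS=0
  ⇒ phys 0x47C5B  [3 reads]

Access #0 PA: 0x2E355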